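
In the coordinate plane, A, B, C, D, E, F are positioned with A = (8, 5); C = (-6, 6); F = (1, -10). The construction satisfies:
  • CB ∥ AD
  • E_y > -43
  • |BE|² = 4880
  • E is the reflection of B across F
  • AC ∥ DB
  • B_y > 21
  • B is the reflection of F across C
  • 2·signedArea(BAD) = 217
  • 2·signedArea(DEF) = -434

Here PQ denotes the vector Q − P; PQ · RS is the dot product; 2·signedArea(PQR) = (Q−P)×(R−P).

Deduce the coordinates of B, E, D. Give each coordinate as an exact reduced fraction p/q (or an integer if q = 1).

B = (-13, 22)
D = (1, 21)
E = (15, -42)

1. B_x = -13  [B is the reflection of F across C]
2. B_y = 22  [B is the reflection of F across C]
   → B = (-13, 22)
3. E_x = 15  [E is the reflection of B across F]
4. E_y = -42  [E is the reflection of B across F]
   → E = (15, -42)
5. D_x = 1  [AC ∥ DB ∩ CB ∥ AD]
6. D_y = 21  [AC ∥ DB ∩ CB ∥ AD]
   → D = (1, 21)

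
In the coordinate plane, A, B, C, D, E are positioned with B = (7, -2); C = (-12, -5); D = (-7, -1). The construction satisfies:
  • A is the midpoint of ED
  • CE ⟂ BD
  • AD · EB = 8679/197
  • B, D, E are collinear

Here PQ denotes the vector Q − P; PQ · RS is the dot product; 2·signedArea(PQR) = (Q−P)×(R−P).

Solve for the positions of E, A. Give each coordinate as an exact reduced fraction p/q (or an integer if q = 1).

A = (-1841/197, -164/197)
E = (-2303/197, -131/197)

1. E_x = -2303/197  [B, D, E are collinear ∩ CE ⟂ BD]
2. E_y = -131/197  [B, D, E are collinear ∩ CE ⟂ BD]
   → E = (-2303/197, -131/197)
3. A_x = -1841/197  [A is the midpoint of ED]
4. A_y = -164/197  [A is the midpoint of ED]
   → A = (-1841/197, -164/197)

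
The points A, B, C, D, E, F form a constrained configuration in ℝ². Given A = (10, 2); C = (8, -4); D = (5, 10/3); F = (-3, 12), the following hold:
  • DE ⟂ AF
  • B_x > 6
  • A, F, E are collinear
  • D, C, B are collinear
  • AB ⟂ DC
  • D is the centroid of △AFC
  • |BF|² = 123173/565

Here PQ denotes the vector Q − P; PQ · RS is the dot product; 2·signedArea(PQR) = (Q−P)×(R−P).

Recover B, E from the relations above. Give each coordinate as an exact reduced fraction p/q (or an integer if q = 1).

1. B_x = 3494/565  [D, C, B are collinear ∩ AB ⟂ DC]
2. B_y = 248/565  [D, C, B are collinear ∩ AB ⟂ DC]
   → B = (3494/565, 248/565)
3. E_x = 5015/807  [A, F, E are collinear ∩ DE ⟂ AF]
4. E_y = 3964/807  [A, F, E are collinear ∩ DE ⟂ AF]
   → E = (5015/807, 3964/807)

B = (3494/565, 248/565)
E = (5015/807, 3964/807)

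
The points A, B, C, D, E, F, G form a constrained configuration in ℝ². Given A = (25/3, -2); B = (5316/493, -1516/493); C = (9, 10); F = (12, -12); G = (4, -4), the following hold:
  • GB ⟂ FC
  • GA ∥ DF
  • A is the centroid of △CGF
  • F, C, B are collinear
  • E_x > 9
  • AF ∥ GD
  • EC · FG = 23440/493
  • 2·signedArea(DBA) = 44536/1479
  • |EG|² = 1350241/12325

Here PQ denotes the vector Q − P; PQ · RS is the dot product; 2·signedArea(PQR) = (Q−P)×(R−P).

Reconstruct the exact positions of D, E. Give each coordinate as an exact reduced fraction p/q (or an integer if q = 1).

1. D_x = 23/3  [GA ∥ DF ∩ AF ∥ GD]
2. D_y = -14  [GA ∥ DF ∩ AF ∥ GD]
   → D = (23/3, -14)
3. E_x = 23943/2465  [line 8·x + -8·y + -19496/493 = 0 ∩ |EG|² = 1350241/12325]
4. E_y = 11758/2465  [line 8·x + -8·y + -19496/493 = 0 ∩ |EG|² = 1350241/12325]
   → E = (23943/2465, 11758/2465)

D = (23/3, -14)
E = (23943/2465, 11758/2465)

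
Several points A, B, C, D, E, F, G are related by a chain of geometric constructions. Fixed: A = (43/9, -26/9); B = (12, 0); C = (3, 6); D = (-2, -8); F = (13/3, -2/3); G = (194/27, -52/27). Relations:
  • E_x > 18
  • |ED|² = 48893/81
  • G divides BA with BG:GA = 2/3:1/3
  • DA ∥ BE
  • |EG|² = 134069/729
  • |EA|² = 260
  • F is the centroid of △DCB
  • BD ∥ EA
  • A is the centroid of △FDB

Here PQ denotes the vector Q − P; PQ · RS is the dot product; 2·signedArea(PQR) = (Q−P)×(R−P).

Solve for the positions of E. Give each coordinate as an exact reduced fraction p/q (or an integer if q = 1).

E = (169/9, 46/9)

1. E_x = 169/9  [BD ∥ EA ∩ DA ∥ BE]
2. E_y = 46/9  [BD ∥ EA ∩ DA ∥ BE]
   → E = (169/9, 46/9)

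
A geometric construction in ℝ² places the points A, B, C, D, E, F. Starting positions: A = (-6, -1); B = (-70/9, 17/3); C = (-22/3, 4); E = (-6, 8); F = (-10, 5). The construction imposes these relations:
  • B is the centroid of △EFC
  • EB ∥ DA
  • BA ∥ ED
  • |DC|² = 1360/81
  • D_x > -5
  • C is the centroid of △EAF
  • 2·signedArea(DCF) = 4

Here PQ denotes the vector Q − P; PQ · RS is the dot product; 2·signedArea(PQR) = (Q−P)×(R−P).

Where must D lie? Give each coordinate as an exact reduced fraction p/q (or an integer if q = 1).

D = (-38/9, 4/3)

1. D_x = -38/9  [EB ∥ DA ∩ BA ∥ ED]
2. D_y = 4/3  [EB ∥ DA ∩ BA ∥ ED]
   → D = (-38/9, 4/3)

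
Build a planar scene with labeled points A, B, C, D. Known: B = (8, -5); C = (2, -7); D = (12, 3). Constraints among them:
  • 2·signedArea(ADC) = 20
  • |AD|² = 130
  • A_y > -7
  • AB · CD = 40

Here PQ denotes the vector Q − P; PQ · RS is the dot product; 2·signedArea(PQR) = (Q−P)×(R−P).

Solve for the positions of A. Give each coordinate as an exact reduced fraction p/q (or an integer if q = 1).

A = (5, -6)

1. A_x = 5  [AB · CD = 40 ∩ 2·signedArea(ADC) = 20]
2. A_y = -6  [AB · CD = 40 ∩ 2·signedArea(ADC) = 20]
   → A = (5, -6)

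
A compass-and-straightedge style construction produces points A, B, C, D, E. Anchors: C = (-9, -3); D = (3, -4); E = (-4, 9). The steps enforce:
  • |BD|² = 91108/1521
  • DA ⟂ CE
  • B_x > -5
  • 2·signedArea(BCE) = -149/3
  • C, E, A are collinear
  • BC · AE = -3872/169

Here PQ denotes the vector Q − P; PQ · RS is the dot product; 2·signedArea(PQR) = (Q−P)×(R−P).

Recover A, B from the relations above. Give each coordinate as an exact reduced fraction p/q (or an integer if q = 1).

1. A_x = -1281/169  [C, E, A are collinear ∩ DA ⟂ CE]
2. A_y = 69/169  [C, E, A are collinear ∩ DA ⟂ CE]
   → A = (-1281/169, 69/169)
3. B_x = -765/169  [BC · AE = -3872/169 ∩ 2·signedArea(BCE) = -149/3]
4. B_y = -1114/507  [BC · AE = -3872/169 ∩ 2·signedArea(BCE) = -149/3]
   → B = (-765/169, -1114/507)

A = (-1281/169, 69/169)
B = (-765/169, -1114/507)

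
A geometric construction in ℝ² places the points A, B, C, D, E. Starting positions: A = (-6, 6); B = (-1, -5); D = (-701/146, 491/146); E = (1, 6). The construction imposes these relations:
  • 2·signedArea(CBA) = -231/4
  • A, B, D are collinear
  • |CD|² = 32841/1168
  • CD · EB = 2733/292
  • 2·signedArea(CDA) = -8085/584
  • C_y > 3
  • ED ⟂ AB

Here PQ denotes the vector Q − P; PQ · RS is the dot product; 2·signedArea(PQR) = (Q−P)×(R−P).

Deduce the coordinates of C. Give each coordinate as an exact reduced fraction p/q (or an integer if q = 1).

1. C_x = 1/2  [2·signedArea(CBA) = -231/4 ∩ CD · EB = 2733/292]
2. C_y = 13/4  [2·signedArea(CBA) = -231/4 ∩ CD · EB = 2733/292]
   → C = (1/2, 13/4)

C = (1/2, 13/4)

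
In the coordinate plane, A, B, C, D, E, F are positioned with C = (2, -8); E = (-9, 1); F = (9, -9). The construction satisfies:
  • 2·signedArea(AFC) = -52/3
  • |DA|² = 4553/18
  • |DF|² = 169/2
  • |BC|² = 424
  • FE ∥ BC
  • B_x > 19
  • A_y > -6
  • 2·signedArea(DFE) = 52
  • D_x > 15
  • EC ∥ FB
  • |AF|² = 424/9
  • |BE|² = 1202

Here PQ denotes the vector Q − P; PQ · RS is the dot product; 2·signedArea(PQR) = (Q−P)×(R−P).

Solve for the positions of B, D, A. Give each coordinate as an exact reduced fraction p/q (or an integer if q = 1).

A = (3, -17/3)
B = (20, -18)
D = (31/2, -31/2)

1. B_x = 20  [FE ∥ BC ∩ EC ∥ FB]
2. B_y = -18  [FE ∥ BC ∩ EC ∥ FB]
   → B = (20, -18)
3. D_x = 31/2  [line -10·x + -18·y + -124 = 0 ∩ |DF|² = 169/2]
4. D_y = -31/2  [line -10·x + -18·y + -124 = 0 ∩ |DF|² = 169/2]
   → D = (31/2, -31/2)
5. A_x = 3  [line -1·x + -7·y + -110/3 = 0 ∩ |DA|² = 4553/18]
6. A_y = -17/3  [line -1·x + -7·y + -110/3 = 0 ∩ |DA|² = 4553/18]
   → A = (3, -17/3)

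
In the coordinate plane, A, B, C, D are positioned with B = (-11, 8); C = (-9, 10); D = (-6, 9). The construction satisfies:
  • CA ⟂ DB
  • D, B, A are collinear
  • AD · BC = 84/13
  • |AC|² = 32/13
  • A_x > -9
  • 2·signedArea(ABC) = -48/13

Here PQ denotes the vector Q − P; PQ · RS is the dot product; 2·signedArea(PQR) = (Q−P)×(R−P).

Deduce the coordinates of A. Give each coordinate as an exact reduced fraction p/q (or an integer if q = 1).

A = (-113/13, 110/13)

1. A_x = -113/13  [D, B, A are collinear ∩ CA ⟂ DB]
2. A_y = 110/13  [D, B, A are collinear ∩ CA ⟂ DB]
   → A = (-113/13, 110/13)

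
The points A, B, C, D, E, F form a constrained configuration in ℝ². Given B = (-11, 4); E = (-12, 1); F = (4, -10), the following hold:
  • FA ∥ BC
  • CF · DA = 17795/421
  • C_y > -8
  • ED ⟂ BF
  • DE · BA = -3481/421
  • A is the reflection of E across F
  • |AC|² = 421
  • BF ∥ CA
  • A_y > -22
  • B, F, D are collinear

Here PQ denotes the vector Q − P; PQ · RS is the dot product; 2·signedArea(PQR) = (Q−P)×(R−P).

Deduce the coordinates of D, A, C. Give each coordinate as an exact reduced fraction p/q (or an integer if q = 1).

1. D_x = -4226/421  [B, F, D are collinear ∩ ED ⟂ BF]
2. D_y = 1306/421  [B, F, D are collinear ∩ ED ⟂ BF]
   → D = (-4226/421, 1306/421)
3. A_x = 20  [A is the reflection of E across F]
4. A_y = -21  [A is the reflection of E across F]
   → A = (20, -21)
5. C_x = 5  [BF ∥ CA ∩ FA ∥ BC]
6. C_y = -7  [BF ∥ CA ∩ FA ∥ BC]
   → C = (5, -7)

A = (20, -21)
C = (5, -7)
D = (-4226/421, 1306/421)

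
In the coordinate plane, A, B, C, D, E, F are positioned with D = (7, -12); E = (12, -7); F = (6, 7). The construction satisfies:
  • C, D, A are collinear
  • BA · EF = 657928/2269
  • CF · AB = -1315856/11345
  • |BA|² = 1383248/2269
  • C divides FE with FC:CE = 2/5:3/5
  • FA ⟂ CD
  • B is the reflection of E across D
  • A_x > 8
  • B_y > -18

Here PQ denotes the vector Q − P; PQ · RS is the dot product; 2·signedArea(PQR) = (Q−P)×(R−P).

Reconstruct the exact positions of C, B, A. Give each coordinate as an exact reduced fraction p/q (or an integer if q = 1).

A = (20314/2269, 15183/2269)
B = (2, -17)
C = (42/5, 7/5)

1. C_x = 42/5  [C divides FE with FC:CE = 2/5:3/5]
2. C_y = 7/5  [C divides FE with FC:CE = 2/5:3/5]
   → C = (42/5, 7/5)
3. B_x = 2  [B is the reflection of E across D]
4. B_y = -17  [B is the reflection of E across D]
   → B = (2, -17)
5. A_x = 20314/2269  [C, D, A are collinear ∩ FA ⟂ CD]
6. A_y = 15183/2269  [C, D, A are collinear ∩ FA ⟂ CD]
   → A = (20314/2269, 15183/2269)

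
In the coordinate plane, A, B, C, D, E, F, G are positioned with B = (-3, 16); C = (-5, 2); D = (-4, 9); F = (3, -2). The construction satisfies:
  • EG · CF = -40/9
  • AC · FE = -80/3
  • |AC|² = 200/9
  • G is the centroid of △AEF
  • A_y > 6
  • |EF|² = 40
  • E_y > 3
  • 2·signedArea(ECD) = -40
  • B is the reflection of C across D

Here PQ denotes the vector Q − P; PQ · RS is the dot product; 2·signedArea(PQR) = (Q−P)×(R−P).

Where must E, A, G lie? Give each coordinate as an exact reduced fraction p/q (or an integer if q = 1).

1. E_x = 1  [line -7·x + 1·y + 3 = 0 ∩ |EF|² = 40]
2. E_y = 4  [line -7·x + 1·y + 3 = 0 ∩ |EF|² = 40]
   → E = (1, 4)
3. A_x = -13/3  [line 2·x + -6·y + 146/3 = 0 ∩ |AC|² = 200/9]
4. A_y = 20/3  [line 2·x + -6·y + 146/3 = 0 ∩ |AC|² = 200/9]
   → A = (-13/3, 20/3)
5. G_x = -1/9  [G is the centroid of △AEF]
6. G_y = 26/9  [G is the centroid of △AEF]
   → G = (-1/9, 26/9)

A = (-13/3, 20/3)
E = (1, 4)
G = (-1/9, 26/9)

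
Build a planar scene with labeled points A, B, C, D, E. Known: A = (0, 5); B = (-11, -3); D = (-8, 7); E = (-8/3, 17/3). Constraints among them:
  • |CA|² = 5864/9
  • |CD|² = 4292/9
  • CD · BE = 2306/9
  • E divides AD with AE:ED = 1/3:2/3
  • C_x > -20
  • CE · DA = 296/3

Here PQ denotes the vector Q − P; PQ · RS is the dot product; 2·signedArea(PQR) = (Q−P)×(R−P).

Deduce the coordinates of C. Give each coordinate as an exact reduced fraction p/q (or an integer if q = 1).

C = (-58/3, -35/3)

1. C_x = -58/3  [CE · DA = 296/3 ∩ CD · BE = 2306/9]
2. C_y = -35/3  [CE · DA = 296/3 ∩ CD · BE = 2306/9]
   → C = (-58/3, -35/3)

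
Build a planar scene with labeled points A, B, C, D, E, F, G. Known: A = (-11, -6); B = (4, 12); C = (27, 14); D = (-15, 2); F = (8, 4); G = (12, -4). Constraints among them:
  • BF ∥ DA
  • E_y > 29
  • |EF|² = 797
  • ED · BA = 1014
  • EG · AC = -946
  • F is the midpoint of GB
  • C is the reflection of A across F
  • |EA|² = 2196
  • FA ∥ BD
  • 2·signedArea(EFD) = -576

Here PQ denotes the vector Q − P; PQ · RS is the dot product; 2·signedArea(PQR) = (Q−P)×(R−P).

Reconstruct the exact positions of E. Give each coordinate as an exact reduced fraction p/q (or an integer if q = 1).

E = (19, 30)

1. E_x = 19  [ED · BA = 1014 ∩ 2·signedArea(EFD) = -576]
2. E_y = 30  [ED · BA = 1014 ∩ 2·signedArea(EFD) = -576]
   → E = (19, 30)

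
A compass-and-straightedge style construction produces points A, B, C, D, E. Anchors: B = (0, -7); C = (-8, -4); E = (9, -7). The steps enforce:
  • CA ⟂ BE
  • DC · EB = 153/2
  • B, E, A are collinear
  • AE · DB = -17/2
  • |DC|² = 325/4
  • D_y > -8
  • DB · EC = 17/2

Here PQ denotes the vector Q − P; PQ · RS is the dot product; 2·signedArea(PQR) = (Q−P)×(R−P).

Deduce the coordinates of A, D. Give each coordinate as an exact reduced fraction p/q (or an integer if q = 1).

A = (-8, -7)
D = (1/2, -7)

1. A_x = -8  [B, E, A are collinear ∩ CA ⟂ BE]
2. A_y = -7  [B, E, A are collinear ∩ CA ⟂ BE]
   → A = (-8, -7)
3. D_x = 1/2  [DC · EB = 153/2 ∩ DB · EC = 17/2]
4. D_y = -7  [DC · EB = 153/2 ∩ DB · EC = 17/2]
   → D = (1/2, -7)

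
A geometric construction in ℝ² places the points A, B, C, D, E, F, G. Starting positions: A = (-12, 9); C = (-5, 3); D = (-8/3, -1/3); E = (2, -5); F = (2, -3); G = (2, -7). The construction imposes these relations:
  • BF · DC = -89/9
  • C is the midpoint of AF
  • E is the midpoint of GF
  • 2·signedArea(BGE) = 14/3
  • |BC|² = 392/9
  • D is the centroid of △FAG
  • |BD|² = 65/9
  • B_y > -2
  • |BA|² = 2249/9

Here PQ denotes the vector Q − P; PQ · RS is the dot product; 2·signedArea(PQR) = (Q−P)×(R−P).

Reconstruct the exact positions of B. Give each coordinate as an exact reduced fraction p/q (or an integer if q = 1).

B = (-1/3, -5/3)

1. B_x = -1/3  [2·signedArea(BGE) = 14/3 ∩ BF · DC = -89/9]
2. B_y = -5/3  [2·signedArea(BGE) = 14/3 ∩ BF · DC = -89/9]
   → B = (-1/3, -5/3)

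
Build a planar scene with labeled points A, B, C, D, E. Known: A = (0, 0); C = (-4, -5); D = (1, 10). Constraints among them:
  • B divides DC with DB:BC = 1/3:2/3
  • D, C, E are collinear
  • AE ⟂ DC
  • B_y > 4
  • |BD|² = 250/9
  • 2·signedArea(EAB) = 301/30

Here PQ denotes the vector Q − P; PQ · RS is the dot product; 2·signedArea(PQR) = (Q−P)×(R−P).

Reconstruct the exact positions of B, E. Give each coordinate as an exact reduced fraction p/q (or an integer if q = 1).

B = (-2/3, 5)
E = (-21/10, 7/10)

1. B_x = -2/3  [B divides DC with DB:BC = 1/3:2/3]
2. B_y = 5  [B divides DC with DB:BC = 1/3:2/3]
   → B = (-2/3, 5)
3. E_x = -21/10  [D, C, E are collinear ∩ AE ⟂ DC]
4. E_y = 7/10  [D, C, E are collinear ∩ AE ⟂ DC]
   → E = (-21/10, 7/10)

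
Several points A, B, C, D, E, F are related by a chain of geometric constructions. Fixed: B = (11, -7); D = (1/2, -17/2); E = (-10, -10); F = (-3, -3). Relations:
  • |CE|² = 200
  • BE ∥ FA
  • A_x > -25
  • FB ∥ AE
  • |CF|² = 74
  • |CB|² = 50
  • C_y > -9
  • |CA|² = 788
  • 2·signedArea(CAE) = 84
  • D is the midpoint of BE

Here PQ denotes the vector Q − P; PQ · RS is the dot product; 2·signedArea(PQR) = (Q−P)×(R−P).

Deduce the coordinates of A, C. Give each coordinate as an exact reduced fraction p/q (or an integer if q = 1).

1. A_x = -24  [FB ∥ AE ∩ BE ∥ FA]
2. A_y = -6  [FB ∥ AE ∩ BE ∥ FA]
   → A = (-24, -6)
3. C_x = 4  [line 4·x + 14·y + 96 = 0 ∩ |CB|² = 50]
4. C_y = -8  [line 4·x + 14·y + 96 = 0 ∩ |CB|² = 50]
   → C = (4, -8)

A = (-24, -6)
C = (4, -8)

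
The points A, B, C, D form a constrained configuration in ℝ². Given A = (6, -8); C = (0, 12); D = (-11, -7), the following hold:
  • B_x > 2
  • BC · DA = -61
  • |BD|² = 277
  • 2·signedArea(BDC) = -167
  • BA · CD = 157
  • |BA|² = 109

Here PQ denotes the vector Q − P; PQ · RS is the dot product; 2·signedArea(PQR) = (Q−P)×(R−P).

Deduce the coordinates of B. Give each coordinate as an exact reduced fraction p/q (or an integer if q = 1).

B = (3, 2)

1. B_x = 3  [BC · DA = -61 ∩ 2·signedArea(BDC) = -167]
2. B_y = 2  [BC · DA = -61 ∩ 2·signedArea(BDC) = -167]
   → B = (3, 2)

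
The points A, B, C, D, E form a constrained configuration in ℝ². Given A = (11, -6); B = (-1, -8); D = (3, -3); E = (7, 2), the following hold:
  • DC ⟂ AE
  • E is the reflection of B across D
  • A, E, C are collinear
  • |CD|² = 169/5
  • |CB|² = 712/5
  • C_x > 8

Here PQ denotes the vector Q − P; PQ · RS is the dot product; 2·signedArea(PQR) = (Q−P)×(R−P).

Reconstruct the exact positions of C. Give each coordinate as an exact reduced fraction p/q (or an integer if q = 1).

C = (41/5, -2/5)

1. C_x = 41/5  [A, E, C are collinear ∩ DC ⟂ AE]
2. C_y = -2/5  [A, E, C are collinear ∩ DC ⟂ AE]
   → C = (41/5, -2/5)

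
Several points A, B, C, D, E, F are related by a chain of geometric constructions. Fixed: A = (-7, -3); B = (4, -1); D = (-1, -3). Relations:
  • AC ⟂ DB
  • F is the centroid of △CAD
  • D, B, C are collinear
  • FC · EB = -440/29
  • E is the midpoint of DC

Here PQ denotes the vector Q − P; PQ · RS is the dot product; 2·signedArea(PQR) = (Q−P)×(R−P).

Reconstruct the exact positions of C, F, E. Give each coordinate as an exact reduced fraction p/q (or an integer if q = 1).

C = (-179/29, -147/29)
E = (-104/29, -117/29)
F = (-137/29, -107/29)

1. C_x = -179/29  [D, B, C are collinear ∩ AC ⟂ DB]
2. C_y = -147/29  [D, B, C are collinear ∩ AC ⟂ DB]
   → C = (-179/29, -147/29)
3. F_x = -137/29  [F is the centroid of △CAD]
4. F_y = -107/29  [F is the centroid of △CAD]
   → F = (-137/29, -107/29)
5. E_x = -104/29  [E is the midpoint of DC]
6. E_y = -117/29  [E is the midpoint of DC]
   → E = (-104/29, -117/29)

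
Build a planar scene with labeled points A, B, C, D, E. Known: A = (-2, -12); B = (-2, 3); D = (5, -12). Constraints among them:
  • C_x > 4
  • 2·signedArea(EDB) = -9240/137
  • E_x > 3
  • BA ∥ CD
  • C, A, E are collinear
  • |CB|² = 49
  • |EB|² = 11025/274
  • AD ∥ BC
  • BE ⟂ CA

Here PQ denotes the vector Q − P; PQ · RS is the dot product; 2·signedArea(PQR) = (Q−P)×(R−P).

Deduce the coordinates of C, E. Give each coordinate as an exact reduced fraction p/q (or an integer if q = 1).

1. C_x = 5  [BA ∥ CD ∩ AD ∥ BC]
2. C_y = 3  [BA ∥ CD ∩ AD ∥ BC]
   → C = (5, 3)
3. E_x = 1027/274  [C, A, E are collinear ∩ BE ⟂ CA]
4. E_y = 87/274  [C, A, E are collinear ∩ BE ⟂ CA]
   → E = (1027/274, 87/274)

C = (5, 3)
E = (1027/274, 87/274)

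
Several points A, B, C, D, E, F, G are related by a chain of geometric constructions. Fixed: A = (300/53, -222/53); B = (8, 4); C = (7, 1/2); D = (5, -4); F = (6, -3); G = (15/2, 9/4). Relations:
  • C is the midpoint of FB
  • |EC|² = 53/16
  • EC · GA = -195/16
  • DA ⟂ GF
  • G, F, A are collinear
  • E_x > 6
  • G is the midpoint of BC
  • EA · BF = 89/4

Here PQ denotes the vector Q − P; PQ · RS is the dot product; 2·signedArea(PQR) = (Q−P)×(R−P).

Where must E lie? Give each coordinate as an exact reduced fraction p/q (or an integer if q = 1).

1. E_x = 13/2  [line 2·x + 7·y + -17/4 = 0 ∩ |EC|² = 53/16]
2. E_y = -5/4  [line 2·x + 7·y + -17/4 = 0 ∩ |EC|² = 53/16]
   → E = (13/2, -5/4)

E = (13/2, -5/4)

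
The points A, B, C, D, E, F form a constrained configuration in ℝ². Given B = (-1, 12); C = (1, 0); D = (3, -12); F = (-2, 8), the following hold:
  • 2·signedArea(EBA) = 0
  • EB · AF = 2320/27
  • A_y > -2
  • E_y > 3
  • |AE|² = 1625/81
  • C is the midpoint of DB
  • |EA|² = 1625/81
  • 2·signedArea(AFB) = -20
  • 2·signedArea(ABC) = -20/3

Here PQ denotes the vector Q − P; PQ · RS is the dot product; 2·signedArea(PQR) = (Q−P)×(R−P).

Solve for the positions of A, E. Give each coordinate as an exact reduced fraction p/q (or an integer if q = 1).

1. A_x = 2/3  [2·signedArea(AFB) = -20 ∩ 2·signedArea(ABC) = -20/3]
2. A_y = -4/3  [2·signedArea(AFB) = -20 ∩ 2·signedArea(ABC) = -20/3]
   → A = (2/3, -4/3)
3. E_x = 1/9  [2·signedArea(EBA) = 0 ∩ EB · AF = 2320/27]
4. E_y = 28/9  [2·signedArea(EBA) = 0 ∩ EB · AF = 2320/27]
   → E = (1/9, 28/9)

A = (2/3, -4/3)
E = (1/9, 28/9)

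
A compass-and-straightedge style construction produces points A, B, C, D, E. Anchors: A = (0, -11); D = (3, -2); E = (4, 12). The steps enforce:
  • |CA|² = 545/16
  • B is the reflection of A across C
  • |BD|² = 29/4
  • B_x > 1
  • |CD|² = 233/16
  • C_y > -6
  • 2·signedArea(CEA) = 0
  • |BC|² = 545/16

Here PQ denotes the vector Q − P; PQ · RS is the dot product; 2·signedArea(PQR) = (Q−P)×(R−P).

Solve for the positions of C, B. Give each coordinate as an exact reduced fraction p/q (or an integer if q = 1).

1. C_x = 1  [line 23·x + -4·y + -44 = 0 ∩ |CA|² = 545/16]
2. C_y = -21/4  [line 23·x + -4·y + -44 = 0 ∩ |CA|² = 545/16]
   → C = (1, -21/4)
3. B_x = 2  [B is the reflection of A across C]
4. B_y = 1/2  [B is the reflection of A across C]
   → B = (2, 1/2)

B = (2, 1/2)
C = (1, -21/4)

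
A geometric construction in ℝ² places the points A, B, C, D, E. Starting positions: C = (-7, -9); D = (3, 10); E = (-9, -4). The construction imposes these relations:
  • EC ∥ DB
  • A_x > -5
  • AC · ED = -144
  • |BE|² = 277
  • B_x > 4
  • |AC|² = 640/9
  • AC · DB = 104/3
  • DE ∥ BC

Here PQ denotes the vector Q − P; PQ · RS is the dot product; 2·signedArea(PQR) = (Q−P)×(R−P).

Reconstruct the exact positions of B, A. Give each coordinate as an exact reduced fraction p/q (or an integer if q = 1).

1. B_x = 5  [DE ∥ BC ∩ EC ∥ DB]
2. B_y = 5  [DE ∥ BC ∩ EC ∥ DB]
   → B = (5, 5)
3. A_x = -13/3  [AC · DB = 104/3 ∩ AC · ED = -144]
4. A_y = -1  [AC · DB = 104/3 ∩ AC · ED = -144]
   → A = (-13/3, -1)

A = (-13/3, -1)
B = (5, 5)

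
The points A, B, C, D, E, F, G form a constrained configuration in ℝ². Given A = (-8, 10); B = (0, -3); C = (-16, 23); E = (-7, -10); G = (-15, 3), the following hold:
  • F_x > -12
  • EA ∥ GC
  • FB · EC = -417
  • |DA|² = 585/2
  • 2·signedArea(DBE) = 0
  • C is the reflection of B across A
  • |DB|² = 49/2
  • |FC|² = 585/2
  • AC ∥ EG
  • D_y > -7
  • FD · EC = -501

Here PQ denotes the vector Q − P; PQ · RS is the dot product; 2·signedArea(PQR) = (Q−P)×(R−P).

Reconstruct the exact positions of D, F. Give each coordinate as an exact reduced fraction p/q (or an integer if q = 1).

1. F_x = -23/2  [line 9·x + -33·y + 318 = 0 ∩ |FC|² = 585/2]
2. F_y = 13/2  [line 9·x + -33·y + 318 = 0 ∩ |FC|² = 585/2]
   → F = (-23/2, 13/2)
3. D_x = -7/2  [2·signedArea(DBE) = 0 ∩ FD · EC = -501]
4. D_y = -13/2  [2·signedArea(DBE) = 0 ∩ FD · EC = -501]
   → D = (-7/2, -13/2)

D = (-7/2, -13/2)
F = (-23/2, 13/2)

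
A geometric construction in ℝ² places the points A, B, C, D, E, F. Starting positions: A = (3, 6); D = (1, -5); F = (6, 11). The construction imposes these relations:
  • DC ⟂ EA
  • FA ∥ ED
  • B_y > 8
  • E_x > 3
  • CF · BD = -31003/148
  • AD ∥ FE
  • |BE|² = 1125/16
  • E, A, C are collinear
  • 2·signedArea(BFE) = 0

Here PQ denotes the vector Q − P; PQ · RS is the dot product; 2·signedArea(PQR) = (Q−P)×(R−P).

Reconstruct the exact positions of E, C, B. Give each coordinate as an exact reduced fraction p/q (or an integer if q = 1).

1. E_x = 4  [FA ∥ ED ∩ AD ∥ FE]
2. E_y = 0  [FA ∥ ED ∩ AD ∥ FE]
   → E = (4, 0)
3. C_x = 175/37  [E, A, C are collinear ∩ DC ⟂ EA]
4. C_y = -162/37  [E, A, C are collinear ∩ DC ⟂ EA]
   → C = (175/37, -162/37)
5. B_x = 11/2  [2·signedArea(BFE) = 0 ∩ CF · BD = -31003/148]
6. B_y = 33/4  [2·signedArea(BFE) = 0 ∩ CF · BD = -31003/148]
   → B = (11/2, 33/4)

B = (11/2, 33/4)
C = (175/37, -162/37)
E = (4, 0)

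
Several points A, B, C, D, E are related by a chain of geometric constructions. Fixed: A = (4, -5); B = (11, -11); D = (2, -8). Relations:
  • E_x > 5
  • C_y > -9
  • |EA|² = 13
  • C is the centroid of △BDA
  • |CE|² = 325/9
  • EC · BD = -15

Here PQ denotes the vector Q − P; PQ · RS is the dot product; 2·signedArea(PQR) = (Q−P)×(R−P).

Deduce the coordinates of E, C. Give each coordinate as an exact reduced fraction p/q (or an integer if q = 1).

C = (17/3, -8)
E = (6, -2)

1. C_x = 17/3  [C is the centroid of △BDA]
2. C_y = -8  [C is the centroid of △BDA]
   → C = (17/3, -8)
3. E_x = 6  [line 9·x + -3·y + -60 = 0 ∩ |EA|² = 13]
4. E_y = -2  [line 9·x + -3·y + -60 = 0 ∩ |EA|² = 13]
   → E = (6, -2)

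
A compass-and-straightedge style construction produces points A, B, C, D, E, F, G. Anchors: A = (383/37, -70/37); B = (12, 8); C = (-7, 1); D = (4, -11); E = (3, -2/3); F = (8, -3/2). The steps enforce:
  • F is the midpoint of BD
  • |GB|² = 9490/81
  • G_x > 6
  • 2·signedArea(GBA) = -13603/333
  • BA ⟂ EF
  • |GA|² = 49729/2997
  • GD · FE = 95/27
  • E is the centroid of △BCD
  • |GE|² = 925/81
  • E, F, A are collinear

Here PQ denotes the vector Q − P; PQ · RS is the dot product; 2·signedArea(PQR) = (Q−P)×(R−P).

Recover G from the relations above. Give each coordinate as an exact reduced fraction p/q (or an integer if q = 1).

1. G_x = 19/3  [line 366/37·x + -61/37·y + -21533/333 = 0 ∩ |GE|² = 925/81]
2. G_y = -11/9  [line 366/37·x + -61/37·y + -21533/333 = 0 ∩ |GE|² = 925/81]
   → G = (19/3, -11/9)

G = (19/3, -11/9)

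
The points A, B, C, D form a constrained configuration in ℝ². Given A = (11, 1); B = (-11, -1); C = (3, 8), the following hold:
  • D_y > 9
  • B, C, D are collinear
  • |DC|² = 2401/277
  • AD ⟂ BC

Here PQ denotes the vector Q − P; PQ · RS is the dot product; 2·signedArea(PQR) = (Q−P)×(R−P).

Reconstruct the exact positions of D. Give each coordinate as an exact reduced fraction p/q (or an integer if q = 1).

D = (1517/277, 2657/277)

1. D_x = 1517/277  [B, C, D are collinear ∩ AD ⟂ BC]
2. D_y = 2657/277  [B, C, D are collinear ∩ AD ⟂ BC]
   → D = (1517/277, 2657/277)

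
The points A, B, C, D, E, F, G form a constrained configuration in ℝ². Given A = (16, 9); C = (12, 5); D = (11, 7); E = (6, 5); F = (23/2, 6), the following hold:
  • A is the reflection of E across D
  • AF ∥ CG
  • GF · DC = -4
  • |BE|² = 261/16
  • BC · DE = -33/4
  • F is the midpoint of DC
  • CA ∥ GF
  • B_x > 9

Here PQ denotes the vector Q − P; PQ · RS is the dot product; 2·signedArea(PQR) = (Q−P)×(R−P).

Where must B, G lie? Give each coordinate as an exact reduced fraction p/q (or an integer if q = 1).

B = (39/4, 13/2)
G = (15/2, 2)

1. B_x = 39/4  [line 5·x + 2·y + -247/4 = 0 ∩ |BE|² = 261/16]
2. B_y = 13/2  [line 5·x + 2·y + -247/4 = 0 ∩ |BE|² = 261/16]
   → B = (39/4, 13/2)
3. G_x = 15/2  [CA ∥ GF ∩ AF ∥ CG]
4. G_y = 2  [CA ∥ GF ∩ AF ∥ CG]
   → G = (15/2, 2)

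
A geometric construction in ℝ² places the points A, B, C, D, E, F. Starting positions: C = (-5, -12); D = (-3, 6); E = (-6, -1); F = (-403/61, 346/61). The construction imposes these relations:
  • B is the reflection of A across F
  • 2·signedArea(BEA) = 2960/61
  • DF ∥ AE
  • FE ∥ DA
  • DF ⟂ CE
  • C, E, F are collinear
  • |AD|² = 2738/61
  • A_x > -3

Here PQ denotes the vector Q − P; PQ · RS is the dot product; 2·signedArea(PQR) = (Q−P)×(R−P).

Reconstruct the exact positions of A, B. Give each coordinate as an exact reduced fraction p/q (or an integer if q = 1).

A = (-146/61, -41/61)
B = (-660/61, 733/61)

1. A_x = -146/61  [DF ∥ AE ∩ FE ∥ DA]
2. A_y = -41/61  [DF ∥ AE ∩ FE ∥ DA]
   → A = (-146/61, -41/61)
3. B_x = -660/61  [B is the reflection of A across F]
4. B_y = 733/61  [B is the reflection of A across F]
   → B = (-660/61, 733/61)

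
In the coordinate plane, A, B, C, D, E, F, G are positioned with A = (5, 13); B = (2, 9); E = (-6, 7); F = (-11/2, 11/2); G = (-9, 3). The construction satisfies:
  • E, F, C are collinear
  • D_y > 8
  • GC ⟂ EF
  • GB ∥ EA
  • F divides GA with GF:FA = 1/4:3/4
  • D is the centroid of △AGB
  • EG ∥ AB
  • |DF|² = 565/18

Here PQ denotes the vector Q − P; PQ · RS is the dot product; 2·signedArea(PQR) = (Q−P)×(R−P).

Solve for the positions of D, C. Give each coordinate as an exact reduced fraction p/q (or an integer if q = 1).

1. D_x = -2/3  [D is the centroid of △AGB]
2. D_y = 25/3  [D is the centroid of △AGB]
   → D = (-2/3, 25/3)
3. C_x = -51/10  [E, F, C are collinear ∩ GC ⟂ EF]
4. C_y = 43/10  [E, F, C are collinear ∩ GC ⟂ EF]
   → C = (-51/10, 43/10)

C = (-51/10, 43/10)
D = (-2/3, 25/3)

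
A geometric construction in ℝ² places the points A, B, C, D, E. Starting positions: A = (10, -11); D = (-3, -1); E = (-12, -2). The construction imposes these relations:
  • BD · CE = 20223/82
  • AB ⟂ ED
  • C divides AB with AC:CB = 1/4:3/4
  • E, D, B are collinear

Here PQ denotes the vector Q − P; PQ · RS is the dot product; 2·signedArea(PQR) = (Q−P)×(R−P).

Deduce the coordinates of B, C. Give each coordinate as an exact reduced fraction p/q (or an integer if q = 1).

1. B_x = 717/82  [E, D, B are collinear ∩ AB ⟂ ED]
2. B_y = 25/82  [E, D, B are collinear ∩ AB ⟂ ED]
   → B = (717/82, 25/82)
3. C_x = 3177/328  [C divides AB with AC:CB = 1/4:3/4]
4. C_y = -2681/328  [C divides AB with AC:CB = 1/4:3/4]
   → C = (3177/328, -2681/328)

B = (717/82, 25/82)
C = (3177/328, -2681/328)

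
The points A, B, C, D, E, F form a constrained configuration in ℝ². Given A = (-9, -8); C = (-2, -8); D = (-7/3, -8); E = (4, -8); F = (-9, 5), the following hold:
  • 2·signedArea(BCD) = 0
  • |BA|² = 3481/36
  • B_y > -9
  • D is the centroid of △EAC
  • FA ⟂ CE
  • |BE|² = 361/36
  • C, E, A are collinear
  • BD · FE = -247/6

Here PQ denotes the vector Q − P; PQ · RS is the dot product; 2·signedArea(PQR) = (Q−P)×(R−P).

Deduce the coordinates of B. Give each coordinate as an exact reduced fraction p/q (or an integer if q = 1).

B = (5/6, -8)

1. B_x = 5/6  [2·signedArea(BCD) = 0 ∩ BD · FE = -247/6]
2. B_y = -8  [2·signedArea(BCD) = 0 ∩ BD · FE = -247/6]
   → B = (5/6, -8)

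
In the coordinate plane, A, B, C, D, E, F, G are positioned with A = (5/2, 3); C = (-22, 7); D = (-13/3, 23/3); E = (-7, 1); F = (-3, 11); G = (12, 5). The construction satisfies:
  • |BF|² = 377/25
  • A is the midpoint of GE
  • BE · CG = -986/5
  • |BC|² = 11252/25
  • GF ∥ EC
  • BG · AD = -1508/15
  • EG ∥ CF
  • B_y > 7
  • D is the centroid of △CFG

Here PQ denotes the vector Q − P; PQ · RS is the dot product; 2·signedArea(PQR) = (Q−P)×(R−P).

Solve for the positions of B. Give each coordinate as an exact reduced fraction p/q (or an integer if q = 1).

B = (-4/5, 39/5)

1. B_x = -4/5  [BE · CG = -986/5 ∩ BG · AD = -1508/15]
2. B_y = 39/5  [BE · CG = -986/5 ∩ BG · AD = -1508/15]
   → B = (-4/5, 39/5)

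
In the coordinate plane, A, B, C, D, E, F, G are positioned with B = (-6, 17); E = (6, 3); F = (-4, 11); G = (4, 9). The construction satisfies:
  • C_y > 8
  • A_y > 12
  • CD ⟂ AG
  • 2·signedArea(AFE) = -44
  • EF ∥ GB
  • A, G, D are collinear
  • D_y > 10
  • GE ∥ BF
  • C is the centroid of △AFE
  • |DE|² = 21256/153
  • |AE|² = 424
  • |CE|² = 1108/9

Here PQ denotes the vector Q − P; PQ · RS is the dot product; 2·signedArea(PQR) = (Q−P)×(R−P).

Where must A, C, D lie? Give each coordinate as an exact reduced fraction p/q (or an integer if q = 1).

1. A_x = -12  [line 8·x + 10·y + -34 = 0 ∩ |AE|² = 424]
2. A_y = 13  [line 8·x + 10·y + -34 = 0 ∩ |AE|² = 424]
   → A = (-12, 13)
3. C_x = -10/3  [C is the centroid of △AFE]
4. C_y = 9  [C is the centroid of △AFE]
   → C = (-10/3, 9)
5. D_x = -148/51  [A, G, D are collinear ∩ CD ⟂ AG]
6. D_y = 547/51  [A, G, D are collinear ∩ CD ⟂ AG]
   → D = (-148/51, 547/51)

A = (-12, 13)
C = (-10/3, 9)
D = (-148/51, 547/51)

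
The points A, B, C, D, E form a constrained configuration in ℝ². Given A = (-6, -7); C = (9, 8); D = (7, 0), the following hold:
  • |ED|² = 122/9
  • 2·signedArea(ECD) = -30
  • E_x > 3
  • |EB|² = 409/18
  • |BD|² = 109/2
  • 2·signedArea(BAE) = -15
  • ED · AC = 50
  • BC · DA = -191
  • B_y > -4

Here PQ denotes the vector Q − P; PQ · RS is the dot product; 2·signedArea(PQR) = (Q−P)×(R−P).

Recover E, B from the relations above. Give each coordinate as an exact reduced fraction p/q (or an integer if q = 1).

1. E_x = 10/3  [ED · AC = 50 ∩ 2·signedArea(ECD) = -30]
2. E_y = 1/3  [ED · AC = 50 ∩ 2·signedArea(ECD) = -30]
   → E = (10/3, 1/3)
3. B_x = 1/2  [2·signedArea(BAE) = -15 ∩ BC · DA = -191]
4. B_y = -7/2  [2·signedArea(BAE) = -15 ∩ BC · DA = -191]
   → B = (1/2, -7/2)

B = (1/2, -7/2)
E = (10/3, 1/3)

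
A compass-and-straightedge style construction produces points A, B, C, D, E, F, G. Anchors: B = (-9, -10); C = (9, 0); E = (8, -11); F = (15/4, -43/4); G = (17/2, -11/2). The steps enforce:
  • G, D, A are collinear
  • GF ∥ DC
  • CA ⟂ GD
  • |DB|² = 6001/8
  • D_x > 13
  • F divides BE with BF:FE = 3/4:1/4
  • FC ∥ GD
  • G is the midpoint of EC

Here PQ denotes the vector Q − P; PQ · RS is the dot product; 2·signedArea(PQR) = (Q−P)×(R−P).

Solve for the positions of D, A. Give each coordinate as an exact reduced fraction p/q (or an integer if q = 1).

A = (12326/1145, -987/1145)
D = (55/4, 21/4)

1. D_x = 55/4  [GF ∥ DC ∩ FC ∥ GD]
2. D_y = 21/4  [GF ∥ DC ∩ FC ∥ GD]
   → D = (55/4, 21/4)
3. A_x = 12326/1145  [G, D, A are collinear ∩ CA ⟂ GD]
4. A_y = -987/1145  [G, D, A are collinear ∩ CA ⟂ GD]
   → A = (12326/1145, -987/1145)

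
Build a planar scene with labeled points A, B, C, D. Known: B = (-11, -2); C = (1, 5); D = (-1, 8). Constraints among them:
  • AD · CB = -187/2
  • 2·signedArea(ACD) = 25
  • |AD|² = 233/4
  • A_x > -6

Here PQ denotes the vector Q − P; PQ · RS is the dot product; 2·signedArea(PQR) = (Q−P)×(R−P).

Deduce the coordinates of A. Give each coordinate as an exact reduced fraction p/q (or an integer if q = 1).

A = (-5, 3/2)

1. A_x = -5  [2·signedArea(ACD) = 25 ∩ AD · CB = -187/2]
2. A_y = 3/2  [2·signedArea(ACD) = 25 ∩ AD · CB = -187/2]
   → A = (-5, 3/2)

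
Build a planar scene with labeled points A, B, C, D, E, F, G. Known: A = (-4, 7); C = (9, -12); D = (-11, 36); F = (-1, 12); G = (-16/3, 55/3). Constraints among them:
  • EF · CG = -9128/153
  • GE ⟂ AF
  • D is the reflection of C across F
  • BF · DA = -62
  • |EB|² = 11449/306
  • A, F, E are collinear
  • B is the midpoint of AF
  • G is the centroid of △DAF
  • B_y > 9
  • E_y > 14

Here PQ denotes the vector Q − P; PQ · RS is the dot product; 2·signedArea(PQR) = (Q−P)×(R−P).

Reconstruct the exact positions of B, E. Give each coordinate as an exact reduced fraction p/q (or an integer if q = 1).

1. B_x = -5/2  [B is the midpoint of AF]
2. B_y = 19/2  [B is the midpoint of AF]
   → B = (-5/2, 19/2)
3. E_x = 11/17  [A, F, E are collinear ∩ GE ⟂ AF]
4. E_y = 752/51  [A, F, E are collinear ∩ GE ⟂ AF]
   → E = (11/17, 752/51)

B = (-5/2, 19/2)
E = (11/17, 752/51)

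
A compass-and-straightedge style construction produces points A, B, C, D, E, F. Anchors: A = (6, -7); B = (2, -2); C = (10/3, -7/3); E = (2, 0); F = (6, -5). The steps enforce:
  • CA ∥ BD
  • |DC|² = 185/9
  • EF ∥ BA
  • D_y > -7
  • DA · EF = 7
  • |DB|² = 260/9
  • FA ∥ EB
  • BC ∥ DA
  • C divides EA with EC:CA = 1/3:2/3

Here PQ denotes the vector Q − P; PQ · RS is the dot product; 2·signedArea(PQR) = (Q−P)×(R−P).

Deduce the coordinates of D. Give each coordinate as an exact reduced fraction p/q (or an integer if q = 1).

D = (14/3, -20/3)

1. D_x = 14/3  [BC ∥ DA ∩ CA ∥ BD]
2. D_y = -20/3  [BC ∥ DA ∩ CA ∥ BD]
   → D = (14/3, -20/3)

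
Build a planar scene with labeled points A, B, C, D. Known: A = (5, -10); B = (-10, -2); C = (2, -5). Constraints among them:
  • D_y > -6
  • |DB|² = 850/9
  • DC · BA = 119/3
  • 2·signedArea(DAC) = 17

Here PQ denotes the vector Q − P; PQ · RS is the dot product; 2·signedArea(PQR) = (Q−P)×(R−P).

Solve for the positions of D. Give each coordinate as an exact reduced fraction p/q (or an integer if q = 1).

D = (-1, -17/3)

1. D_x = -1  [DC · BA = 119/3 ∩ 2·signedArea(DAC) = 17]
2. D_y = -17/3  [DC · BA = 119/3 ∩ 2·signedArea(DAC) = 17]
   → D = (-1, -17/3)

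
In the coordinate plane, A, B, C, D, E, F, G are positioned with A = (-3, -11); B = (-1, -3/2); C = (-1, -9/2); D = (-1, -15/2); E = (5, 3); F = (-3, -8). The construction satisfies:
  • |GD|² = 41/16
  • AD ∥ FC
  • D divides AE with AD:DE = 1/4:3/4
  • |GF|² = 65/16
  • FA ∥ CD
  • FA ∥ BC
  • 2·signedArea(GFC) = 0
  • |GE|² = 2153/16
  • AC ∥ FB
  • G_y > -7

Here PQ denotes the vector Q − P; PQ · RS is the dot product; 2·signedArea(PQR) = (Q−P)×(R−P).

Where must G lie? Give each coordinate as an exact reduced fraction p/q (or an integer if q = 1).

G = (-2, -25/4)

1. G_x = -2  [line -7/2·x + 2·y + 11/2 = 0 ∩ |GF|² = 65/16]
2. G_y = -25/4  [line -7/2·x + 2·y + 11/2 = 0 ∩ |GF|² = 65/16]
   → G = (-2, -25/4)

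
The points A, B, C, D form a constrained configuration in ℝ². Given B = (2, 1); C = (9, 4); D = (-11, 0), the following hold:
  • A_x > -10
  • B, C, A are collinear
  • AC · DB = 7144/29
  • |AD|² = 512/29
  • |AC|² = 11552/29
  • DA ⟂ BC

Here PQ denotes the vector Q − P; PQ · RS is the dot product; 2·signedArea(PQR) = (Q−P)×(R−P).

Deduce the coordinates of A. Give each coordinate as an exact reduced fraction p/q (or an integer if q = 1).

A = (-271/29, -112/29)

1. A_x = -271/29  [B, C, A are collinear ∩ DA ⟂ BC]
2. A_y = -112/29  [B, C, A are collinear ∩ DA ⟂ BC]
   → A = (-271/29, -112/29)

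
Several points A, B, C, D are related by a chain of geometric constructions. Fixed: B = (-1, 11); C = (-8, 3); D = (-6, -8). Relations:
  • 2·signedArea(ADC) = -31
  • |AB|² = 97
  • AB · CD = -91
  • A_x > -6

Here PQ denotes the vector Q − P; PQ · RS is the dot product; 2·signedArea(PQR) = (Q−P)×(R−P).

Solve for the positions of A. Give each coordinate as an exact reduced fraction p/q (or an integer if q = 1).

A = (-5, 2)

1. A_x = -5  [2·signedArea(ADC) = -31 ∩ AB · CD = -91]
2. A_y = 2  [2·signedArea(ADC) = -31 ∩ AB · CD = -91]
   → A = (-5, 2)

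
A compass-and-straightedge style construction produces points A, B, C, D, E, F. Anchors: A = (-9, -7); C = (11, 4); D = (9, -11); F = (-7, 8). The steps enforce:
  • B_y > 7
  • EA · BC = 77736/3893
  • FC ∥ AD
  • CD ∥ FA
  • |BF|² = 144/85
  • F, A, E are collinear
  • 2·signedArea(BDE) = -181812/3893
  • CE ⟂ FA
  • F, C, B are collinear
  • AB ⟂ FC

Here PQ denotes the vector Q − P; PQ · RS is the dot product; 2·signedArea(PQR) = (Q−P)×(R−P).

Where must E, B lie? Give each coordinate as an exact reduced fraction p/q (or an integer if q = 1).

B = (-487/85, 656/85)
E = (-1651/229, 1472/229)

1. E_x = -1651/229  [F, A, E are collinear ∩ CE ⟂ FA]
2. E_y = 1472/229  [F, A, E are collinear ∩ CE ⟂ FA]
   → E = (-1651/229, 1472/229)
3. B_x = -487/85  [F, C, B are collinear ∩ AB ⟂ FC]
4. B_y = 656/85  [F, C, B are collinear ∩ AB ⟂ FC]
   → B = (-487/85, 656/85)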